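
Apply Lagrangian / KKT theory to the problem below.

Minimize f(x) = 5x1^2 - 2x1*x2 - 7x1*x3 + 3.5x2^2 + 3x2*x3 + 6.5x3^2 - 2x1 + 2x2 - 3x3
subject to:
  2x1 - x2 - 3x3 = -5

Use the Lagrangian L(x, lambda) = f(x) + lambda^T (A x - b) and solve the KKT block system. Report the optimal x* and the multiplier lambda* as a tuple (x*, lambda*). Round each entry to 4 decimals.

Form the Lagrangian:
  L(x, lambda) = (1/2) x^T Q x + c^T x + lambda^T (A x - b)
Stationarity (grad_x L = 0): Q x + c + A^T lambda = 0.
Primal feasibility: A x = b.

This gives the KKT block system:
  [ Q   A^T ] [ x     ]   [-c ]
  [ A    0  ] [ lambda ] = [ b ]

Solving the linear system:
  x*      = (0.1806, -0.1051, 1.8221)
  lambda* = (6.3693)
  f(x*)   = 12.9043

x* = (0.1806, -0.1051, 1.8221), lambda* = (6.3693)


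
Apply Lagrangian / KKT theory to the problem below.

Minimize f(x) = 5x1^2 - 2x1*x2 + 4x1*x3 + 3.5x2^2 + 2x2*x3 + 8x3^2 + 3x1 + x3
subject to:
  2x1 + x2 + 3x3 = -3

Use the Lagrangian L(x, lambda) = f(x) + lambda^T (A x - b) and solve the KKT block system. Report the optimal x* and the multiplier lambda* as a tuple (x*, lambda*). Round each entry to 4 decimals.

Form the Lagrangian:
  L(x, lambda) = (1/2) x^T Q x + c^T x + lambda^T (A x - b)
Stationarity (grad_x L = 0): Q x + c + A^T lambda = 0.
Primal feasibility: A x = b.

This gives the KKT block system:
  [ Q   A^T ] [ x     ]   [-c ]
  [ A    0  ] [ lambda ] = [ b ]

Solving the linear system:
  x*      = (-0.8136, -0.5244, -0.2828)
  lambda* = (2.6093)
  f(x*)   = 2.5521

x* = (-0.8136, -0.5244, -0.2828), lambda* = (2.6093)


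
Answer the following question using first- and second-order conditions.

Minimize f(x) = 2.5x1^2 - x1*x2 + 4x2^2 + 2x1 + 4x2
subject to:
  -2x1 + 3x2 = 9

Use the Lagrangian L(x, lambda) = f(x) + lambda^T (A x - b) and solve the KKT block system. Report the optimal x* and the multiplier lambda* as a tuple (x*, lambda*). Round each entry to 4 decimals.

Form the Lagrangian:
  L(x, lambda) = (1/2) x^T Q x + c^T x + lambda^T (A x - b)
Stationarity (grad_x L = 0): Q x + c + A^T lambda = 0.
Primal feasibility: A x = b.

This gives the KKT block system:
  [ Q   A^T ] [ x     ]   [-c ]
  [ A    0  ] [ lambda ] = [ b ]

Solving the linear system:
  x*      = (-2.4462, 1.3692)
  lambda* = (-5.8)
  f(x*)   = 26.3923

x* = (-2.4462, 1.3692), lambda* = (-5.8)


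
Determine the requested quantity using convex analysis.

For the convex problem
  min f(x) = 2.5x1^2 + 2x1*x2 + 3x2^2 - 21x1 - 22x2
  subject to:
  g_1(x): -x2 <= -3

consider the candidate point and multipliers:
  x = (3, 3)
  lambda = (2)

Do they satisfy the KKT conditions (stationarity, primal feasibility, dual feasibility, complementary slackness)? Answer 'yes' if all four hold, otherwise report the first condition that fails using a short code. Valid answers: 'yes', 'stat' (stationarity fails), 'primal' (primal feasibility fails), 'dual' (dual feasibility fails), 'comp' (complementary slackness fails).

Gradient of f: grad f(x) = Q x + c = (0, 2)
Constraint values g_i(x) = a_i^T x - b_i:
  g_1((3, 3)) = 0
Stationarity residual: grad f(x) + sum_i lambda_i a_i = (0, 0)
  -> stationarity OK
Primal feasibility (all g_i <= 0): OK
Dual feasibility (all lambda_i >= 0): OK
Complementary slackness (lambda_i * g_i(x) = 0 for all i): OK

Verdict: yes, KKT holds.

yes


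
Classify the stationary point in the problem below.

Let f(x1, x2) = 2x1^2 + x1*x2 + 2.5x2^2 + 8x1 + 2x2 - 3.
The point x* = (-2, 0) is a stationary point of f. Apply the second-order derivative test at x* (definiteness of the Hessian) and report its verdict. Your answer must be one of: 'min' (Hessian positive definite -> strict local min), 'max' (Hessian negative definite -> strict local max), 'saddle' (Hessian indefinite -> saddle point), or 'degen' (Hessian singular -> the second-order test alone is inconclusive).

Compute the Hessian H = grad^2 f:
  H = [[4, 1], [1, 5]]
Verify stationarity: grad f(x*) = H x* + g = (0, 0).
Eigenvalues of H: 3.382, 5.618.
Both eigenvalues > 0, so H is positive definite -> x* is a strict local min.

min


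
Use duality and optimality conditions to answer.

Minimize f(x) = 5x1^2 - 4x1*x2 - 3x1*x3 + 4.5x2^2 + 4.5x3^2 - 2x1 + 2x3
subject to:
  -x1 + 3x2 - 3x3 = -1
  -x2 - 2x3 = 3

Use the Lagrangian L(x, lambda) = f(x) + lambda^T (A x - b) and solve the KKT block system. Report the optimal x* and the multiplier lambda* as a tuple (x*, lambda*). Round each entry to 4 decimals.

Form the Lagrangian:
  L(x, lambda) = (1/2) x^T Q x + c^T x + lambda^T (A x - b)
Stationarity (grad_x L = 0): Q x + c + A^T lambda = 0.
Primal feasibility: A x = b.

This gives the KKT block system:
  [ Q   A^T ] [ x     ]   [-c ]
  [ A    0  ] [ lambda ] = [ b ]

Solving the linear system:
  x*      = (-0.4, -1.3111, -0.8444)
  lambda* = (1.7778, -4.8667)
  f(x*)   = 7.7444

x* = (-0.4, -1.3111, -0.8444), lambda* = (1.7778, -4.8667)


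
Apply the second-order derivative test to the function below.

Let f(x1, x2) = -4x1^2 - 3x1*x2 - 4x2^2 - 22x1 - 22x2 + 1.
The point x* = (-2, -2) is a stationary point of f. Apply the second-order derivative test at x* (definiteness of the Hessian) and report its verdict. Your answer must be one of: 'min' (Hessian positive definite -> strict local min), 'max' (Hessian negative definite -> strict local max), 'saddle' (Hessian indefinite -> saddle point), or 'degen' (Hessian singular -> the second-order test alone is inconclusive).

Compute the Hessian H = grad^2 f:
  H = [[-8, -3], [-3, -8]]
Verify stationarity: grad f(x*) = H x* + g = (0, 0).
Eigenvalues of H: -11, -5.
Both eigenvalues < 0, so H is negative definite -> x* is a strict local max.

max


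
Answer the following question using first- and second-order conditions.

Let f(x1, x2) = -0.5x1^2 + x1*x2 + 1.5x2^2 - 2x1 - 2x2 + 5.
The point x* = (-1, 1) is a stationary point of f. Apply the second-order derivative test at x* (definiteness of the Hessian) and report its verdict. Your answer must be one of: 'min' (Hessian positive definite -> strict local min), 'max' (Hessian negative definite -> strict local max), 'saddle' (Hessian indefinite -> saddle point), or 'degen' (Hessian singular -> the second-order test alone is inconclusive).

Compute the Hessian H = grad^2 f:
  H = [[-1, 1], [1, 3]]
Verify stationarity: grad f(x*) = H x* + g = (0, 0).
Eigenvalues of H: -1.2361, 3.2361.
Eigenvalues have mixed signs, so H is indefinite -> x* is a saddle point.

saddle


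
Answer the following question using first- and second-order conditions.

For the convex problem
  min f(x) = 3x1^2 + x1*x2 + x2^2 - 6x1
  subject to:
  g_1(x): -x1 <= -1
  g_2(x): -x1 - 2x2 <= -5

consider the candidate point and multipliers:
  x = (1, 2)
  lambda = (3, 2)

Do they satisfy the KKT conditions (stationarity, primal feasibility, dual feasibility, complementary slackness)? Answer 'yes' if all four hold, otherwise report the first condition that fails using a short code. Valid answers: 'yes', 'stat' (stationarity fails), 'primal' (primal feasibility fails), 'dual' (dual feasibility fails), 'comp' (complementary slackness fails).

Gradient of f: grad f(x) = Q x + c = (2, 5)
Constraint values g_i(x) = a_i^T x - b_i:
  g_1((1, 2)) = 0
  g_2((1, 2)) = 0
Stationarity residual: grad f(x) + sum_i lambda_i a_i = (-3, 1)
  -> stationarity FAILS
Primal feasibility (all g_i <= 0): OK
Dual feasibility (all lambda_i >= 0): OK
Complementary slackness (lambda_i * g_i(x) = 0 for all i): OK

Verdict: the first failing condition is stationarity -> stat.

stat


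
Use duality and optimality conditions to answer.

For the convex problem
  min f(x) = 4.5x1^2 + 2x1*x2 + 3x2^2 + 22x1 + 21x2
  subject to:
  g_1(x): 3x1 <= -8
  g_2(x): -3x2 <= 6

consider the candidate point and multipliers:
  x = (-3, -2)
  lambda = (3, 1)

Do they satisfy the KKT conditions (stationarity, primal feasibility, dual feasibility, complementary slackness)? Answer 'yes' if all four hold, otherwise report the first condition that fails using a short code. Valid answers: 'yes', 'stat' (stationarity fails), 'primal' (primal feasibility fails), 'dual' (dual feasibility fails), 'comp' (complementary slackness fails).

Gradient of f: grad f(x) = Q x + c = (-9, 3)
Constraint values g_i(x) = a_i^T x - b_i:
  g_1((-3, -2)) = -1
  g_2((-3, -2)) = 0
Stationarity residual: grad f(x) + sum_i lambda_i a_i = (0, 0)
  -> stationarity OK
Primal feasibility (all g_i <= 0): OK
Dual feasibility (all lambda_i >= 0): OK
Complementary slackness (lambda_i * g_i(x) = 0 for all i): FAILS

Verdict: the first failing condition is complementary_slackness -> comp.

comp


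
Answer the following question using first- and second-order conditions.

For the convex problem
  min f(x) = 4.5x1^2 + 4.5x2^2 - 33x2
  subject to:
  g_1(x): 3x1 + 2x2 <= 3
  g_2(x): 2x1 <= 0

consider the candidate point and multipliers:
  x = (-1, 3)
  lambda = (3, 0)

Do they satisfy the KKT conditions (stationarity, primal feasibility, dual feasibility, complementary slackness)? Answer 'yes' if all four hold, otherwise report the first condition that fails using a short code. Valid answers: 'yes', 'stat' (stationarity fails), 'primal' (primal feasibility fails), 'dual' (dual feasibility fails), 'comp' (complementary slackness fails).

Gradient of f: grad f(x) = Q x + c = (-9, -6)
Constraint values g_i(x) = a_i^T x - b_i:
  g_1((-1, 3)) = 0
  g_2((-1, 3)) = -2
Stationarity residual: grad f(x) + sum_i lambda_i a_i = (0, 0)
  -> stationarity OK
Primal feasibility (all g_i <= 0): OK
Dual feasibility (all lambda_i >= 0): OK
Complementary slackness (lambda_i * g_i(x) = 0 for all i): OK

Verdict: yes, KKT holds.

yes


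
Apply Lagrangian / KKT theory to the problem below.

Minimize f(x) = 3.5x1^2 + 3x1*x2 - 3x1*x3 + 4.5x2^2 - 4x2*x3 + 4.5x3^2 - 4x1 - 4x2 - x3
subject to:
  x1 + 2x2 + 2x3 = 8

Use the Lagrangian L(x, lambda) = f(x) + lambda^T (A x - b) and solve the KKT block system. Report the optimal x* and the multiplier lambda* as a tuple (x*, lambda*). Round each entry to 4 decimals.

Form the Lagrangian:
  L(x, lambda) = (1/2) x^T Q x + c^T x + lambda^T (A x - b)
Stationarity (grad_x L = 0): Q x + c + A^T lambda = 0.
Primal feasibility: A x = b.

This gives the KKT block system:
  [ Q   A^T ] [ x     ]   [-c ]
  [ A    0  ] [ lambda ] = [ b ]

Solving the linear system:
  x*      = (1.131, 1.5716, 1.8629)
  lambda* = (-3.0431)
  f(x*)   = 5.8359

x* = (1.131, 1.5716, 1.8629), lambda* = (-3.0431)


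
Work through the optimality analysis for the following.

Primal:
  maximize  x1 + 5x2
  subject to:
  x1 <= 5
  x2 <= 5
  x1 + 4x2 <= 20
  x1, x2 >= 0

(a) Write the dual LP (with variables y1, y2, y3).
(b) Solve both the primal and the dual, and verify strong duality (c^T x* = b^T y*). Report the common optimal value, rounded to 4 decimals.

The standard primal-dual pair for 'max c^T x s.t. A x <= b, x >= 0' is:
  Dual:  min b^T y  s.t.  A^T y >= c,  y >= 0.

So the dual LP is:
  minimize  5y1 + 5y2 + 20y3
  subject to:
    y1 + y3 >= 1
    y2 + 4y3 >= 5
    y1, y2, y3 >= 0

Solving the primal: x* = (0, 5).
  primal value c^T x* = 25.
Solving the dual: y* = (0, 0, 1.25).
  dual value b^T y* = 25.
Strong duality: c^T x* = b^T y*. Confirmed.

25


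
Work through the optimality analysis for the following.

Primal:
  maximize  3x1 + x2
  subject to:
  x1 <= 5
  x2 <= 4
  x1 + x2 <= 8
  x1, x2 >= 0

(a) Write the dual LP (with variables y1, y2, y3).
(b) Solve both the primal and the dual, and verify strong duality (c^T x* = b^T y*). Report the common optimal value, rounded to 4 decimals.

The standard primal-dual pair for 'max c^T x s.t. A x <= b, x >= 0' is:
  Dual:  min b^T y  s.t.  A^T y >= c,  y >= 0.

So the dual LP is:
  minimize  5y1 + 4y2 + 8y3
  subject to:
    y1 + y3 >= 3
    y2 + y3 >= 1
    y1, y2, y3 >= 0

Solving the primal: x* = (5, 3).
  primal value c^T x* = 18.
Solving the dual: y* = (2, 0, 1).
  dual value b^T y* = 18.
Strong duality: c^T x* = b^T y*. Confirmed.

18


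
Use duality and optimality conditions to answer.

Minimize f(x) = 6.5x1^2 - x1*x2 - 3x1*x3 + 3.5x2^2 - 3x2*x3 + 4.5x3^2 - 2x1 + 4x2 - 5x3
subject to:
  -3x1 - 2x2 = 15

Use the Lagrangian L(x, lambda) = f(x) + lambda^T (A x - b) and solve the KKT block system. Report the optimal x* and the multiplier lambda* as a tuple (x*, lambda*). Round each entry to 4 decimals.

Form the Lagrangian:
  L(x, lambda) = (1/2) x^T Q x + c^T x + lambda^T (A x - b)
Stationarity (grad_x L = 0): Q x + c + A^T lambda = 0.
Primal feasibility: A x = b.

This gives the KKT block system:
  [ Q   A^T ] [ x     ]   [-c ]
  [ A    0  ] [ lambda ] = [ b ]

Solving the linear system:
  x*      = (-2.3915, -3.9127, -1.5459)
  lambda* = (-8.1799)
  f(x*)   = 59.78

x* = (-2.3915, -3.9127, -1.5459), lambda* = (-8.1799)


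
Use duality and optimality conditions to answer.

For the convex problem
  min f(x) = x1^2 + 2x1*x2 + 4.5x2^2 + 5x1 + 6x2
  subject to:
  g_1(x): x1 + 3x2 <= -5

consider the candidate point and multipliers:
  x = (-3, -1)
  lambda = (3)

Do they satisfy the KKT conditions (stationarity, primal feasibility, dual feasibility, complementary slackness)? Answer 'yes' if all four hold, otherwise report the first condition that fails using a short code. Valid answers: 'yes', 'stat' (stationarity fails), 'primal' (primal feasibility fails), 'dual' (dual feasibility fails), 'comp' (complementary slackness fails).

Gradient of f: grad f(x) = Q x + c = (-3, -9)
Constraint values g_i(x) = a_i^T x - b_i:
  g_1((-3, -1)) = -1
Stationarity residual: grad f(x) + sum_i lambda_i a_i = (0, 0)
  -> stationarity OK
Primal feasibility (all g_i <= 0): OK
Dual feasibility (all lambda_i >= 0): OK
Complementary slackness (lambda_i * g_i(x) = 0 for all i): FAILS

Verdict: the first failing condition is complementary_slackness -> comp.

comp


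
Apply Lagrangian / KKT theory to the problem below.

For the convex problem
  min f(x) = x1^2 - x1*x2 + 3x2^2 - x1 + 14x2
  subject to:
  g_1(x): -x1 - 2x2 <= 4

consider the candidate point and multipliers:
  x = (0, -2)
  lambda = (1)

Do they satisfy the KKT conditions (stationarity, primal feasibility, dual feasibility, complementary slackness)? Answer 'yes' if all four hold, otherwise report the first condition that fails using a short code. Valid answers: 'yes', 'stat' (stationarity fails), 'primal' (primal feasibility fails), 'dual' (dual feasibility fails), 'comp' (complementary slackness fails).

Gradient of f: grad f(x) = Q x + c = (1, 2)
Constraint values g_i(x) = a_i^T x - b_i:
  g_1((0, -2)) = 0
Stationarity residual: grad f(x) + sum_i lambda_i a_i = (0, 0)
  -> stationarity OK
Primal feasibility (all g_i <= 0): OK
Dual feasibility (all lambda_i >= 0): OK
Complementary slackness (lambda_i * g_i(x) = 0 for all i): OK

Verdict: yes, KKT holds.

yes


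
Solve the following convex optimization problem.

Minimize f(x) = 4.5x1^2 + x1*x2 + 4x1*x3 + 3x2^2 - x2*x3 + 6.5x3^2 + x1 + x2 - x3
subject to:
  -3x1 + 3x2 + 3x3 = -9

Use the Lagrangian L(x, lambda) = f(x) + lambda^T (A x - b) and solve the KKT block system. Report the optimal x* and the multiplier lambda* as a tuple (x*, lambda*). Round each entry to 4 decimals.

Form the Lagrangian:
  L(x, lambda) = (1/2) x^T Q x + c^T x + lambda^T (A x - b)
Stationarity (grad_x L = 0): Q x + c + A^T lambda = 0.
Primal feasibility: A x = b.

This gives the KKT block system:
  [ Q   A^T ] [ x     ]   [-c ]
  [ A    0  ] [ lambda ] = [ b ]

Solving the linear system:
  x*      = (0.9472, -1.3284, -0.7243)
  lambda* = (1.7664)
  f(x*)   = 8.1202

x* = (0.9472, -1.3284, -0.7243), lambda* = (1.7664)


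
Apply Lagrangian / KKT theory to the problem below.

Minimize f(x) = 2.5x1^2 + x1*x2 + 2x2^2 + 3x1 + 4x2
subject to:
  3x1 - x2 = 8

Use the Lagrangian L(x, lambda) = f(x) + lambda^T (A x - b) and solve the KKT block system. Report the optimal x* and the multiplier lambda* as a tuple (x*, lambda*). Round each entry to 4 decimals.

Form the Lagrangian:
  L(x, lambda) = (1/2) x^T Q x + c^T x + lambda^T (A x - b)
Stationarity (grad_x L = 0): Q x + c + A^T lambda = 0.
Primal feasibility: A x = b.

This gives the KKT block system:
  [ Q   A^T ] [ x     ]   [-c ]
  [ A    0  ] [ lambda ] = [ b ]

Solving the linear system:
  x*      = (1.8936, -2.3191)
  lambda* = (-3.383)
  f(x*)   = 11.734

x* = (1.8936, -2.3191), lambda* = (-3.383)


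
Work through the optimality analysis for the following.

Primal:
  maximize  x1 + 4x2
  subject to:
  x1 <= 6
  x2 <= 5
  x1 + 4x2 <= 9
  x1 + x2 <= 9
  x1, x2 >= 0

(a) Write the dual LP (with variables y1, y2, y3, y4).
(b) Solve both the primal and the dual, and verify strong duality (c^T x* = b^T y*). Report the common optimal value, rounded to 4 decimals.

The standard primal-dual pair for 'max c^T x s.t. A x <= b, x >= 0' is:
  Dual:  min b^T y  s.t.  A^T y >= c,  y >= 0.

So the dual LP is:
  minimize  6y1 + 5y2 + 9y3 + 9y4
  subject to:
    y1 + y3 + y4 >= 1
    y2 + 4y3 + y4 >= 4
    y1, y2, y3, y4 >= 0

Solving the primal: x* = (0, 2.25).
  primal value c^T x* = 9.
Solving the dual: y* = (0, 0, 1, 0).
  dual value b^T y* = 9.
Strong duality: c^T x* = b^T y*. Confirmed.

9


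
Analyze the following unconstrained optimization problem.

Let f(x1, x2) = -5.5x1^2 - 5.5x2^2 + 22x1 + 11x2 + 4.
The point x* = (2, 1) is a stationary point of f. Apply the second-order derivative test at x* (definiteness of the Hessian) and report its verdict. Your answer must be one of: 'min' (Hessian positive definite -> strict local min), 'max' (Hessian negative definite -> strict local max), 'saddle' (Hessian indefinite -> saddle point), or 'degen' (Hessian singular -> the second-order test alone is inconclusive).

Compute the Hessian H = grad^2 f:
  H = [[-11, 0], [0, -11]]
Verify stationarity: grad f(x*) = H x* + g = (0, 0).
Eigenvalues of H: -11, -11.
Both eigenvalues < 0, so H is negative definite -> x* is a strict local max.

max


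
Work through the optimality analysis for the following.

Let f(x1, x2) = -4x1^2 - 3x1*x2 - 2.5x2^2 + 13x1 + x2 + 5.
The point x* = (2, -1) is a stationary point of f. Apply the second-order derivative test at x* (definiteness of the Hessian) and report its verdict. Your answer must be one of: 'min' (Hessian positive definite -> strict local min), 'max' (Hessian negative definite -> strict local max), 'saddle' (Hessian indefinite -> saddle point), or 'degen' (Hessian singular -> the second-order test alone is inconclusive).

Compute the Hessian H = grad^2 f:
  H = [[-8, -3], [-3, -5]]
Verify stationarity: grad f(x*) = H x* + g = (0, 0).
Eigenvalues of H: -9.8541, -3.1459.
Both eigenvalues < 0, so H is negative definite -> x* is a strict local max.

max


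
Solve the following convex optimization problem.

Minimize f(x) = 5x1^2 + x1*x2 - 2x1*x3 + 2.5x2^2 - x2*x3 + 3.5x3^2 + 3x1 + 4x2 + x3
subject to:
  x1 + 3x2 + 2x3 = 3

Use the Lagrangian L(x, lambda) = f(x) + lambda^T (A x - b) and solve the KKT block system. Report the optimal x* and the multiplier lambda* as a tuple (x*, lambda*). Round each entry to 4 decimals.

Form the Lagrangian:
  L(x, lambda) = (1/2) x^T Q x + c^T x + lambda^T (A x - b)
Stationarity (grad_x L = 0): Q x + c + A^T lambda = 0.
Primal feasibility: A x = b.

This gives the KKT block system:
  [ Q   A^T ] [ x     ]   [-c ]
  [ A    0  ] [ lambda ] = [ b ]

Solving the linear system:
  x*      = (-0.0313, 0.6339, 0.5648)
  lambda* = (-2.1911)
  f(x*)   = 4.79

x* = (-0.0313, 0.6339, 0.5648), lambda* = (-2.1911)


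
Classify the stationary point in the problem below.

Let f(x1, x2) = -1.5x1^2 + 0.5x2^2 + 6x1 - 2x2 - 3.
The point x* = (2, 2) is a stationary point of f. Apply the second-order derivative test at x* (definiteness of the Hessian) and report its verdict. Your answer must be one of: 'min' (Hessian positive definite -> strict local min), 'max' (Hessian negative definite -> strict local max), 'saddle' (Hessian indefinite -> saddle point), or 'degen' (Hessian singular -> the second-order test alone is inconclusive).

Compute the Hessian H = grad^2 f:
  H = [[-3, 0], [0, 1]]
Verify stationarity: grad f(x*) = H x* + g = (0, 0).
Eigenvalues of H: -3, 1.
Eigenvalues have mixed signs, so H is indefinite -> x* is a saddle point.

saddle


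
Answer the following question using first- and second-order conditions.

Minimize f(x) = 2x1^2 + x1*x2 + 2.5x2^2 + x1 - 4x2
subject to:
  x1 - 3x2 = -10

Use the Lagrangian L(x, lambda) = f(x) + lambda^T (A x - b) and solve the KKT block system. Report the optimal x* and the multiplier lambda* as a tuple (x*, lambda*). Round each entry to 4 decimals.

Form the Lagrangian:
  L(x, lambda) = (1/2) x^T Q x + c^T x + lambda^T (A x - b)
Stationarity (grad_x L = 0): Q x + c + A^T lambda = 0.
Primal feasibility: A x = b.

This gives the KKT block system:
  [ Q   A^T ] [ x     ]   [-c ]
  [ A    0  ] [ lambda ] = [ b ]

Solving the linear system:
  x*      = (-1.6383, 2.7872)
  lambda* = (2.766)
  f(x*)   = 7.4362

x* = (-1.6383, 2.7872), lambda* = (2.766)


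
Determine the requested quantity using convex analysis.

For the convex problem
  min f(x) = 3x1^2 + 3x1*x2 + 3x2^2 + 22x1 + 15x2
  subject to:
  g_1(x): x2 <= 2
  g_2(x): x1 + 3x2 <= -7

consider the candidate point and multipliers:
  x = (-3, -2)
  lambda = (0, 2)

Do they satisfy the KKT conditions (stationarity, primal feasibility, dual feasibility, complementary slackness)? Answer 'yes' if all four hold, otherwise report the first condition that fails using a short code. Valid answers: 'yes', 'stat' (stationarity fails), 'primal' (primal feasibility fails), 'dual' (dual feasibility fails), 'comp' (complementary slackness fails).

Gradient of f: grad f(x) = Q x + c = (-2, -6)
Constraint values g_i(x) = a_i^T x - b_i:
  g_1((-3, -2)) = -4
  g_2((-3, -2)) = -2
Stationarity residual: grad f(x) + sum_i lambda_i a_i = (0, 0)
  -> stationarity OK
Primal feasibility (all g_i <= 0): OK
Dual feasibility (all lambda_i >= 0): OK
Complementary slackness (lambda_i * g_i(x) = 0 for all i): FAILS

Verdict: the first failing condition is complementary_slackness -> comp.

comp


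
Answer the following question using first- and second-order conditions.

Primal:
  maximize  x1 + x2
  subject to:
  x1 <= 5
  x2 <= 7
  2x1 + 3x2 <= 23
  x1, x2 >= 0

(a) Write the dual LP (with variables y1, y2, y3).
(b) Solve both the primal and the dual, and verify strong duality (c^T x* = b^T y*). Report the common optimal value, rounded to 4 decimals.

The standard primal-dual pair for 'max c^T x s.t. A x <= b, x >= 0' is:
  Dual:  min b^T y  s.t.  A^T y >= c,  y >= 0.

So the dual LP is:
  minimize  5y1 + 7y2 + 23y3
  subject to:
    y1 + 2y3 >= 1
    y2 + 3y3 >= 1
    y1, y2, y3 >= 0

Solving the primal: x* = (5, 4.3333).
  primal value c^T x* = 9.3333.
Solving the dual: y* = (0.3333, 0, 0.3333).
  dual value b^T y* = 9.3333.
Strong duality: c^T x* = b^T y*. Confirmed.

9.3333


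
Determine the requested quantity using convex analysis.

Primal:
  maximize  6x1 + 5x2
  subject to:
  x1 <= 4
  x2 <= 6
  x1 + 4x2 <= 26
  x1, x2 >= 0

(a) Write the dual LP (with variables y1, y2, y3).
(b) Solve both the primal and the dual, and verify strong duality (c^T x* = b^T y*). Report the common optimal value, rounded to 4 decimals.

The standard primal-dual pair for 'max c^T x s.t. A x <= b, x >= 0' is:
  Dual:  min b^T y  s.t.  A^T y >= c,  y >= 0.

So the dual LP is:
  minimize  4y1 + 6y2 + 26y3
  subject to:
    y1 + y3 >= 6
    y2 + 4y3 >= 5
    y1, y2, y3 >= 0

Solving the primal: x* = (4, 5.5).
  primal value c^T x* = 51.5.
Solving the dual: y* = (4.75, 0, 1.25).
  dual value b^T y* = 51.5.
Strong duality: c^T x* = b^T y*. Confirmed.

51.5


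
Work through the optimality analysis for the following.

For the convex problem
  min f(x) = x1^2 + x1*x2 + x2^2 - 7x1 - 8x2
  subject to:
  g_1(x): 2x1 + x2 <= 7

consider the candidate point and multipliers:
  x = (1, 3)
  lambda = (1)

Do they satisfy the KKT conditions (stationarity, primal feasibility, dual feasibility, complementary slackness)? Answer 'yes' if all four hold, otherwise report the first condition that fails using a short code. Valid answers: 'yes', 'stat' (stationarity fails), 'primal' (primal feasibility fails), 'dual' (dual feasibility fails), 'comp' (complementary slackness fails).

Gradient of f: grad f(x) = Q x + c = (-2, -1)
Constraint values g_i(x) = a_i^T x - b_i:
  g_1((1, 3)) = -2
Stationarity residual: grad f(x) + sum_i lambda_i a_i = (0, 0)
  -> stationarity OK
Primal feasibility (all g_i <= 0): OK
Dual feasibility (all lambda_i >= 0): OK
Complementary slackness (lambda_i * g_i(x) = 0 for all i): FAILS

Verdict: the first failing condition is complementary_slackness -> comp.

comp


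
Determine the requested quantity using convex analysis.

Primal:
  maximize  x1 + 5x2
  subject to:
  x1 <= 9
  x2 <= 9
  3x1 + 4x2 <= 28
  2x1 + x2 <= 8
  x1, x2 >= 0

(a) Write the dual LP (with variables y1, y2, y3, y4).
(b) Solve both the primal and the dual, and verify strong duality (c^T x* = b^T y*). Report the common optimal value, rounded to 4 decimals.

The standard primal-dual pair for 'max c^T x s.t. A x <= b, x >= 0' is:
  Dual:  min b^T y  s.t.  A^T y >= c,  y >= 0.

So the dual LP is:
  minimize  9y1 + 9y2 + 28y3 + 8y4
  subject to:
    y1 + 3y3 + 2y4 >= 1
    y2 + 4y3 + y4 >= 5
    y1, y2, y3, y4 >= 0

Solving the primal: x* = (0, 7).
  primal value c^T x* = 35.
Solving the dual: y* = (0, 0, 1.25, 0).
  dual value b^T y* = 35.
Strong duality: c^T x* = b^T y*. Confirmed.

35


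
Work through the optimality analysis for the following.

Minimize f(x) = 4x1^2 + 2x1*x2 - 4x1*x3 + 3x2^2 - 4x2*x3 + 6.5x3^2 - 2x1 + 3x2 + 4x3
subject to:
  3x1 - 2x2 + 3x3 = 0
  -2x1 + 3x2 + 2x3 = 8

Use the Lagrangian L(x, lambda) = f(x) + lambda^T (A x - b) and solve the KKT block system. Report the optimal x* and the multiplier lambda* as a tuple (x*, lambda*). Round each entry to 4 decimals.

Form the Lagrangian:
  L(x, lambda) = (1/2) x^T Q x + c^T x + lambda^T (A x - b)
Stationarity (grad_x L = 0): Q x + c + A^T lambda = 0.
Primal feasibility: A x = b.

This gives the KKT block system:
  [ Q   A^T ] [ x     ]   [-c ]
  [ A    0  ] [ lambda ] = [ b ]

Solving the linear system:
  x*      = (-0.0149, 1.8324, 1.2365)
  lambda* = (-1.5673, -4.0511)
  f(x*)   = 21.4411

x* = (-0.0149, 1.8324, 1.2365), lambda* = (-1.5673, -4.0511)


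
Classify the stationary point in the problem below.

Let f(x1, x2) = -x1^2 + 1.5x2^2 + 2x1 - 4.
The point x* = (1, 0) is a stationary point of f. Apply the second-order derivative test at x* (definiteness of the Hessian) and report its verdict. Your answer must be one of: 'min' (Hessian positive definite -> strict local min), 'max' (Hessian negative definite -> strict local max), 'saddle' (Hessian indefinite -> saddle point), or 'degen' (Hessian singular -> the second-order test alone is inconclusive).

Compute the Hessian H = grad^2 f:
  H = [[-2, 0], [0, 3]]
Verify stationarity: grad f(x*) = H x* + g = (0, 0).
Eigenvalues of H: -2, 3.
Eigenvalues have mixed signs, so H is indefinite -> x* is a saddle point.

saddle


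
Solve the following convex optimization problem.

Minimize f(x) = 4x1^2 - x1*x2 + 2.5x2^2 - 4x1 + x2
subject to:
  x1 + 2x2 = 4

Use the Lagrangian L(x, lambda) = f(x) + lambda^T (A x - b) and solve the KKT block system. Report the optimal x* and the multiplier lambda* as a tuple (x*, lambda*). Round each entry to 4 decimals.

Form the Lagrangian:
  L(x, lambda) = (1/2) x^T Q x + c^T x + lambda^T (A x - b)
Stationarity (grad_x L = 0): Q x + c + A^T lambda = 0.
Primal feasibility: A x = b.

This gives the KKT block system:
  [ Q   A^T ] [ x     ]   [-c ]
  [ A    0  ] [ lambda ] = [ b ]

Solving the linear system:
  x*      = (1.122, 1.439)
  lambda* = (-3.5366)
  f(x*)   = 5.5488

x* = (1.122, 1.439), lambda* = (-3.5366)


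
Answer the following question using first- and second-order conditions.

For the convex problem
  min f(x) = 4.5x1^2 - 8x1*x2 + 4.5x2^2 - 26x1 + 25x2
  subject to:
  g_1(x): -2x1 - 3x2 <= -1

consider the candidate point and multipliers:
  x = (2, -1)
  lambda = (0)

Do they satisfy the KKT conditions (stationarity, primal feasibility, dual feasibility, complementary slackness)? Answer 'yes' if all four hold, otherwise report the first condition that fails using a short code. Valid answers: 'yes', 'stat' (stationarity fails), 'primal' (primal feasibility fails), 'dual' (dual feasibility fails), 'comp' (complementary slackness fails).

Gradient of f: grad f(x) = Q x + c = (0, 0)
Constraint values g_i(x) = a_i^T x - b_i:
  g_1((2, -1)) = 0
Stationarity residual: grad f(x) + sum_i lambda_i a_i = (0, 0)
  -> stationarity OK
Primal feasibility (all g_i <= 0): OK
Dual feasibility (all lambda_i >= 0): OK
Complementary slackness (lambda_i * g_i(x) = 0 for all i): OK

Verdict: yes, KKT holds.

yes


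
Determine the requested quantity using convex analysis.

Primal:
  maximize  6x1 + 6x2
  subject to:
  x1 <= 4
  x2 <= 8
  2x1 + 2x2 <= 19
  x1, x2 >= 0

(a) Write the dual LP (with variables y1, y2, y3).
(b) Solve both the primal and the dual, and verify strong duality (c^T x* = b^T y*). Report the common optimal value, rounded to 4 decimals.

The standard primal-dual pair for 'max c^T x s.t. A x <= b, x >= 0' is:
  Dual:  min b^T y  s.t.  A^T y >= c,  y >= 0.

So the dual LP is:
  minimize  4y1 + 8y2 + 19y3
  subject to:
    y1 + 2y3 >= 6
    y2 + 2y3 >= 6
    y1, y2, y3 >= 0

Solving the primal: x* = (1.5, 8).
  primal value c^T x* = 57.
Solving the dual: y* = (0, 0, 3).
  dual value b^T y* = 57.
Strong duality: c^T x* = b^T y*. Confirmed.

57


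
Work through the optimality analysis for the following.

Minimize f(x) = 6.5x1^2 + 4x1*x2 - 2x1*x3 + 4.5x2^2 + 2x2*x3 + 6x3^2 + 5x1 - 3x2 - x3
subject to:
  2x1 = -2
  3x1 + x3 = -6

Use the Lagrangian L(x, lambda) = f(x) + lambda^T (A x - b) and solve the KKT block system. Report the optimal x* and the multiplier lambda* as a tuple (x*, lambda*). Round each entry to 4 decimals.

Form the Lagrangian:
  L(x, lambda) = (1/2) x^T Q x + c^T x + lambda^T (A x - b)
Stationarity (grad_x L = 0): Q x + c + A^T lambda = 0.
Primal feasibility: A x = b.

This gives the KKT block system:
  [ Q   A^T ] [ x     ]   [-c ]
  [ A    0  ] [ lambda ] = [ b ]

Solving the linear system:
  x*      = (-1, 1.4444, -3)
  lambda* = (-50.0556, 32.1111)
  f(x*)   = 43.1111

x* = (-1, 1.4444, -3), lambda* = (-50.0556, 32.1111)


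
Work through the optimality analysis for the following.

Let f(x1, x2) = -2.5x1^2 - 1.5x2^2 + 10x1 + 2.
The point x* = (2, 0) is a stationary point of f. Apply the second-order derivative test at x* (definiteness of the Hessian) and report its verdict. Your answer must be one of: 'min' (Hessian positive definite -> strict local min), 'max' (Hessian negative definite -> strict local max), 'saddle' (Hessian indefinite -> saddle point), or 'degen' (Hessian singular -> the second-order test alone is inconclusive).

Compute the Hessian H = grad^2 f:
  H = [[-5, 0], [0, -3]]
Verify stationarity: grad f(x*) = H x* + g = (0, 0).
Eigenvalues of H: -5, -3.
Both eigenvalues < 0, so H is negative definite -> x* is a strict local max.

max


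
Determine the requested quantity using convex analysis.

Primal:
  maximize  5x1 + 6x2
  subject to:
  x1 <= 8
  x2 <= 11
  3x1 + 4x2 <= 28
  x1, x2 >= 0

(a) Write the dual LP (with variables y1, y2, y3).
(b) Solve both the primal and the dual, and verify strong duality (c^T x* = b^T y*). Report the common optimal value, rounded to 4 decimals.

The standard primal-dual pair for 'max c^T x s.t. A x <= b, x >= 0' is:
  Dual:  min b^T y  s.t.  A^T y >= c,  y >= 0.

So the dual LP is:
  minimize  8y1 + 11y2 + 28y3
  subject to:
    y1 + 3y3 >= 5
    y2 + 4y3 >= 6
    y1, y2, y3 >= 0

Solving the primal: x* = (8, 1).
  primal value c^T x* = 46.
Solving the dual: y* = (0.5, 0, 1.5).
  dual value b^T y* = 46.
Strong duality: c^T x* = b^T y*. Confirmed.

46


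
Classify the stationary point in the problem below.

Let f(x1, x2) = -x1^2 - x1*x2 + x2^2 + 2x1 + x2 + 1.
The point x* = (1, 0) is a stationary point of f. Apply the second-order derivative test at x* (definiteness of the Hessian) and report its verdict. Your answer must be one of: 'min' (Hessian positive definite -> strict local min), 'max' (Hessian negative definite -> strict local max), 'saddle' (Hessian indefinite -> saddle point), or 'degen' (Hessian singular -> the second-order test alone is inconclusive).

Compute the Hessian H = grad^2 f:
  H = [[-2, -1], [-1, 2]]
Verify stationarity: grad f(x*) = H x* + g = (0, 0).
Eigenvalues of H: -2.2361, 2.2361.
Eigenvalues have mixed signs, so H is indefinite -> x* is a saddle point.

saddle


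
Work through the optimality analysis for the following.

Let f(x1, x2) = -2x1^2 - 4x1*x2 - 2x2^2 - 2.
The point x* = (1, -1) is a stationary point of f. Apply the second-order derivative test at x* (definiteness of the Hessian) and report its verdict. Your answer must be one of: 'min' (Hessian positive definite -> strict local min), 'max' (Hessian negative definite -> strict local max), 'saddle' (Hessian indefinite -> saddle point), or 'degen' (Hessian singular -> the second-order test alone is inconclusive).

Compute the Hessian H = grad^2 f:
  H = [[-4, -4], [-4, -4]]
Verify stationarity: grad f(x*) = H x* + g = (0, 0).
Eigenvalues of H: -8, 0.
H has a zero eigenvalue (singular; negative semidefinite but not definite), so H is neither positive definite, negative definite, nor indefinite. The second-order test alone is inconclusive -> degen.
(Indeed, f is constant along the null direction of H through x*, so x* is not a strict local extremum.)

degen


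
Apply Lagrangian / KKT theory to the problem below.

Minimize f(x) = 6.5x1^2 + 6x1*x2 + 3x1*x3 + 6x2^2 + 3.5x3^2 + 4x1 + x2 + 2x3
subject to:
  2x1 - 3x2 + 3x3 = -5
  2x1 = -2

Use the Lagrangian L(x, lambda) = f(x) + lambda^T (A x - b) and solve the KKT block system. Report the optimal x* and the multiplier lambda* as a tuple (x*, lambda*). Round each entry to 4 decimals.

Form the Lagrangian:
  L(x, lambda) = (1/2) x^T Q x + c^T x + lambda^T (A x - b)
Stationarity (grad_x L = 0): Q x + c + A^T lambda = 0.
Primal feasibility: A x = b.

This gives the KKT block system:
  [ Q   A^T ] [ x     ]   [-c ]
  [ A    0  ] [ lambda ] = [ b ]

Solving the linear system:
  x*      = (-1, 0.6842, -0.3158)
  lambda* = (1.0702, 1.8509)
  f(x*)   = 2.5526

x* = (-1, 0.6842, -0.3158), lambda* = (1.0702, 1.8509)


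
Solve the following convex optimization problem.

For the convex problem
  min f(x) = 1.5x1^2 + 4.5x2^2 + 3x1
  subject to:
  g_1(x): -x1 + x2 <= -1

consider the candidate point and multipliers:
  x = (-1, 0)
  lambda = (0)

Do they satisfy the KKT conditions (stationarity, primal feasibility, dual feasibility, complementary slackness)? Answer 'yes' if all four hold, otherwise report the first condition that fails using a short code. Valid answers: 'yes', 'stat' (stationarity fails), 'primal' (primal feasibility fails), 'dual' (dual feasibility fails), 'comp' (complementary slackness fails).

Gradient of f: grad f(x) = Q x + c = (0, 0)
Constraint values g_i(x) = a_i^T x - b_i:
  g_1((-1, 0)) = 2
Stationarity residual: grad f(x) + sum_i lambda_i a_i = (0, 0)
  -> stationarity OK
Primal feasibility (all g_i <= 0): FAILS
Dual feasibility (all lambda_i >= 0): OK
Complementary slackness (lambda_i * g_i(x) = 0 for all i): OK

Verdict: the first failing condition is primal_feasibility -> primal.

primal


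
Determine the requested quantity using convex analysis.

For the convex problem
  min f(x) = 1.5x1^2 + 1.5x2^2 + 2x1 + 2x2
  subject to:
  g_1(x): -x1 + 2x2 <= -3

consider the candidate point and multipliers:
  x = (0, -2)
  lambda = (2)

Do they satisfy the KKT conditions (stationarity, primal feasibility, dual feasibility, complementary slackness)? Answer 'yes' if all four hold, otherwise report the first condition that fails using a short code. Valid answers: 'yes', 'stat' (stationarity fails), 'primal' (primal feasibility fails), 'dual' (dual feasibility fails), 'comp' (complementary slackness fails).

Gradient of f: grad f(x) = Q x + c = (2, -4)
Constraint values g_i(x) = a_i^T x - b_i:
  g_1((0, -2)) = -1
Stationarity residual: grad f(x) + sum_i lambda_i a_i = (0, 0)
  -> stationarity OK
Primal feasibility (all g_i <= 0): OK
Dual feasibility (all lambda_i >= 0): OK
Complementary slackness (lambda_i * g_i(x) = 0 for all i): FAILS

Verdict: the first failing condition is complementary_slackness -> comp.

comp


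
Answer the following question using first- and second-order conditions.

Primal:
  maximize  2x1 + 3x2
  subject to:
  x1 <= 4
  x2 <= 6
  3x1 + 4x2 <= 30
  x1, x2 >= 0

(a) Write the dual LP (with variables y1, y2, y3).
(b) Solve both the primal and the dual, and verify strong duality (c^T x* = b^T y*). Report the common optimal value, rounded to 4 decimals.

The standard primal-dual pair for 'max c^T x s.t. A x <= b, x >= 0' is:
  Dual:  min b^T y  s.t.  A^T y >= c,  y >= 0.

So the dual LP is:
  minimize  4y1 + 6y2 + 30y3
  subject to:
    y1 + 3y3 >= 2
    y2 + 4y3 >= 3
    y1, y2, y3 >= 0

Solving the primal: x* = (2, 6).
  primal value c^T x* = 22.
Solving the dual: y* = (0, 0.3333, 0.6667).
  dual value b^T y* = 22.
Strong duality: c^T x* = b^T y*. Confirmed.

22


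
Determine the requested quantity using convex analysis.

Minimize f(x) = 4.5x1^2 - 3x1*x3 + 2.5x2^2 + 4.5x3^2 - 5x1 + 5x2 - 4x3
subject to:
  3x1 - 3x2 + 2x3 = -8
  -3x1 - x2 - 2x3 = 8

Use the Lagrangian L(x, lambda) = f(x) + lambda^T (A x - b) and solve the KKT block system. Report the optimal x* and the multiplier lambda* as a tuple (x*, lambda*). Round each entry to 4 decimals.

Form the Lagrangian:
  L(x, lambda) = (1/2) x^T Q x + c^T x + lambda^T (A x - b)
Stationarity (grad_x L = 0): Q x + c + A^T lambda = 0.
Primal feasibility: A x = b.

This gives the KKT block system:
  [ Q   A^T ] [ x     ]   [-c ]
  [ A    0  ] [ lambda ] = [ b ]

Solving the linear system:
  x*      = (-1.7516, 0, -1.3725)
  lambda* = (2.6373, -2.9118)
  f(x*)   = 29.3203

x* = (-1.7516, 0, -1.3725), lambda* = (2.6373, -2.9118)


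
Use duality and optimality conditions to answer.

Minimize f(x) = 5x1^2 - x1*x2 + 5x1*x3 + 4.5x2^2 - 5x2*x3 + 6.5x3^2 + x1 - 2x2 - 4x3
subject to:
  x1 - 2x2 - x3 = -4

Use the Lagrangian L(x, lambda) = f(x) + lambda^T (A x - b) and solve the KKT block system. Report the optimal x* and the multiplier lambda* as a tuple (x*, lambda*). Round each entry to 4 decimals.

Form the Lagrangian:
  L(x, lambda) = (1/2) x^T Q x + c^T x + lambda^T (A x - b)
Stationarity (grad_x L = 0): Q x + c + A^T lambda = 0.
Primal feasibility: A x = b.

This gives the KKT block system:
  [ Q   A^T ] [ x     ]   [-c ]
  [ A    0  ] [ lambda ] = [ b ]

Solving the linear system:
  x*      = (-0.6964, 1.0957, 1.1122)
  lambda* = (1.4983)
  f(x*)   = -0.6716

x* = (-0.6964, 1.0957, 1.1122), lambda* = (1.4983)


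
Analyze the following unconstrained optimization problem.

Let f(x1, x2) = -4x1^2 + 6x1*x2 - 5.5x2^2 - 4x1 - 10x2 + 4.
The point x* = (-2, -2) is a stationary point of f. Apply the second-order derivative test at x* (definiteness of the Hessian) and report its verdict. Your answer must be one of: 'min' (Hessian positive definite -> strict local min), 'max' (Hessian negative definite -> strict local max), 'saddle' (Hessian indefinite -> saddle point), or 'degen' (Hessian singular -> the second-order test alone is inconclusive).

Compute the Hessian H = grad^2 f:
  H = [[-8, 6], [6, -11]]
Verify stationarity: grad f(x*) = H x* + g = (0, 0).
Eigenvalues of H: -15.6847, -3.3153.
Both eigenvalues < 0, so H is negative definite -> x* is a strict local max.

max


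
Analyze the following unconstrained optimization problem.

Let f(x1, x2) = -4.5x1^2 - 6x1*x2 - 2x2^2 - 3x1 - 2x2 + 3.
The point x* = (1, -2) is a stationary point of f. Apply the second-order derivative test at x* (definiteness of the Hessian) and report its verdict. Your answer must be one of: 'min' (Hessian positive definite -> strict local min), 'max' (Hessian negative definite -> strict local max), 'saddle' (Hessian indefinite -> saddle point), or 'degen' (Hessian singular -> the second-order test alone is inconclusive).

Compute the Hessian H = grad^2 f:
  H = [[-9, -6], [-6, -4]]
Verify stationarity: grad f(x*) = H x* + g = (0, 0).
Eigenvalues of H: -13, 0.
H has a zero eigenvalue (singular; negative semidefinite but not definite), so H is neither positive definite, negative definite, nor indefinite. The second-order test alone is inconclusive -> degen.
(Indeed, f is constant along the null direction of H through x*, so x* is not a strict local extremum.)

degen
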